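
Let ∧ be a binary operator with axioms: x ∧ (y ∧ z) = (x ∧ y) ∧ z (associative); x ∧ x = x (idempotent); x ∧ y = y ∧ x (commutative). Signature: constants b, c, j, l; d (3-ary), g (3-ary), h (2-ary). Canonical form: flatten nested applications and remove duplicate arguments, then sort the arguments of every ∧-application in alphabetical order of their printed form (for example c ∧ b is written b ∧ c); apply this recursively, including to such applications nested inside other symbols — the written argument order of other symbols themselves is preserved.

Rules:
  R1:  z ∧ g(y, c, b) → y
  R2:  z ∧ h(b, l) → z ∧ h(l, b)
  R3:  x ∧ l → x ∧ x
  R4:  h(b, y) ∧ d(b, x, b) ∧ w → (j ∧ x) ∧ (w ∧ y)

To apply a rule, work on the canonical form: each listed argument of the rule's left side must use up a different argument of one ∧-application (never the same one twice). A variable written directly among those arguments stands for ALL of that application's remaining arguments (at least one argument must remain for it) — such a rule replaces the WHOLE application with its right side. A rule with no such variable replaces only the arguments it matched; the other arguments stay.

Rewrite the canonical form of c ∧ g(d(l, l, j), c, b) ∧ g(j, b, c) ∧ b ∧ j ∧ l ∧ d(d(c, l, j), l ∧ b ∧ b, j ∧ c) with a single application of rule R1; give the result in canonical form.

Canonical form:  b ∧ c ∧ d(d(c, l, j), b ∧ l, c ∧ j) ∧ g(d(l, l, j), c, b) ∧ g(j, b, c) ∧ j ∧ l
R1 matches:  uses g(d(l, l, j), c, b);  y := d(l, l, j), z := b ∧ c ∧ d(d(c, l, j), b ∧ l, c ∧ j) ∧ g(j, b, c) ∧ j ∧ l
Every leftover argument binds to the variable; the entire application is replaced.
Result:  d(l, l, j)

Answer: d(l, l, j)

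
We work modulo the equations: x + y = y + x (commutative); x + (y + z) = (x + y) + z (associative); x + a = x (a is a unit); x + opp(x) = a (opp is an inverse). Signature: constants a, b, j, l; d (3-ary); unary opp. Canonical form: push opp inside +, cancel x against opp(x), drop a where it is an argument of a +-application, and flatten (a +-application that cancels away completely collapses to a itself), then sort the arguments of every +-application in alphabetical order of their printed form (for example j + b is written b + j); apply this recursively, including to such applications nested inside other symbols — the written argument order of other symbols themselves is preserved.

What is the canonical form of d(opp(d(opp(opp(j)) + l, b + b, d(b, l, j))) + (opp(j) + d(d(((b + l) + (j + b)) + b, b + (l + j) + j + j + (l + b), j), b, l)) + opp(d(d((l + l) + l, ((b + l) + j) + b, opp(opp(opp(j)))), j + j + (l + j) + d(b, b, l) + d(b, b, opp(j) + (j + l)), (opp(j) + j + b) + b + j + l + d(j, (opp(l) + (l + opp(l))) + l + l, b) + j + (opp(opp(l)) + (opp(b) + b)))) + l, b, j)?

Work inside:  opp(d(opp(opp(j)) + l, b + b, d(b, l, j))) + (opp(j) + d(d(((b + l) + (j + b)) + b, b + (l + j) + j + j + (l + b), j), b, l)) + opp(d(d((l + l) + l, ((b + l) + j) + b, opp(opp(opp(j)))), j + j + (l + j) + d(b, b, l) + d(b, b, opp(j) + (j + l)), (opp(j) + j + b) + b + j + l + d(j, (opp(l) + (l + opp(l))) + l + l, b) + j + (opp(opp(l)) + (opp(b) + b)))) + l
Push opp inside:  distribute opp over + and collapse double opp
Collect:  opp(d(j + l, b + b, d(b, l, j))) + opp(j) + d(d(b + b + b + j + l, b + b + j + j + j + l + l, j), b, l) + opp(d(d(l + l + l, b + b + j + l, opp(j)), d(b, b, l) + d(b, b, l) + j + j + j + l, b + b + d(j, l, b) + j + j + l + l)) + l
Order the arguments:  d(d(b + b + b + j + l, b + b + j + j + j + l + l, j), b, l) + l + opp(d(d(l + l + l, b + b + j + l, opp(j)), d(b, b, l) + d(b, b, l) + j + j + j + l, b + b + d(j, l, b) + j + j + l + l)) + opp(d(j + l, b + b, d(b, l, j))) + opp(j)
Reassemble:  d(d(d(b + b + b + j + l, b + b + j + j + j + l + l, j), b, l) + l + opp(d(d(l + l + l, b + b + j + l, opp(j)), d(b, b, l) + d(b, b, l) + j + j + j + l, b + b + d(j, l, b) + j + j + l + l)) + opp(d(j + l, b + b, d(b, l, j))) + opp(j), b, j)

Answer: d(d(d(b + b + b + j + l, b + b + j + j + j + l + l, j), b, l) + l + opp(d(d(l + l + l, b + b + j + l, opp(j)), d(b, b, l) + d(b, b, l) + j + j + j + l, b + b + d(j, l, b) + j + j + l + l)) + opp(d(j + l, b + b, d(b, l, j))) + opp(j), b, j)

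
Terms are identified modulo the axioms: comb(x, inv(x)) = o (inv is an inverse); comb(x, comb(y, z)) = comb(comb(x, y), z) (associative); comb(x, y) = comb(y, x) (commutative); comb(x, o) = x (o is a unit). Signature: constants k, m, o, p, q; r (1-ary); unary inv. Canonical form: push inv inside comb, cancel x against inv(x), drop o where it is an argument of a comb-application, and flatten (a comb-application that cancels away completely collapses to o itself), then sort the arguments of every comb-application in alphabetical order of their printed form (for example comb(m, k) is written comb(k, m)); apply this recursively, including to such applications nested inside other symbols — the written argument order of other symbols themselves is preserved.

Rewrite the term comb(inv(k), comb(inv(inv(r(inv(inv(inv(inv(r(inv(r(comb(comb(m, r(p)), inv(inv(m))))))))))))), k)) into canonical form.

Push inv inside:  distribute inv over comb and collapse double inv
Inverses cancel:  k cancels
Collect terms:  r(r(inv(r(comb(m, m, r(p))))))

Answer: r(r(inv(r(comb(m, m, r(p))))))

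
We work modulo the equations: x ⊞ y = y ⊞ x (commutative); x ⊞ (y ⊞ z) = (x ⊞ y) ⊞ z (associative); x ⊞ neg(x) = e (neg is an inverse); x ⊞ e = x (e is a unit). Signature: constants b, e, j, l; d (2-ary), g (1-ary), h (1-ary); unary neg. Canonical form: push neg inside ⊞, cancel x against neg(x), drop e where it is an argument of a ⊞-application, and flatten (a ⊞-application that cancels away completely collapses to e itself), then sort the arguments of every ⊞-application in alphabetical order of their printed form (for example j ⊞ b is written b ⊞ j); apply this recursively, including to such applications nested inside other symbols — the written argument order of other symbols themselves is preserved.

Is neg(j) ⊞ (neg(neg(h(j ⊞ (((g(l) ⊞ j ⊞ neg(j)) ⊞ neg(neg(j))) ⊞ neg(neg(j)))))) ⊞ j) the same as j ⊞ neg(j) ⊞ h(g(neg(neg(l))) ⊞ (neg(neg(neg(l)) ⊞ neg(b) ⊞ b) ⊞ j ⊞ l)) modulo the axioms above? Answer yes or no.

Answer: no — h(g(l) ⊞ j ⊞ j ⊞ j) vs h(g(l) ⊞ j)

Derivation:
Left:  neg(j) ⊞ (neg(neg(h(j ⊞ (((g(l) ⊞ j ⊞ neg(j)) ⊞ neg(neg(j))) ⊞ neg(neg(j)))))) ⊞ j)
  Push neg inside:  distribute neg over ⊞ and collapse double neg
  Cancel inverse pairs:  j cancels
  Collect:  h(g(l) ⊞ j ⊞ j ⊞ j)
Right:  j ⊞ neg(j) ⊞ h(g(neg(neg(l))) ⊞ (neg(neg(neg(l)) ⊞ neg(b) ⊞ b) ⊞ j ⊞ l))
  Push neg inside:  distribute neg over ⊞ and collapse double neg
  Cancel inverse pairs:  j cancels
  Collect terms:  h(g(l) ⊞ j)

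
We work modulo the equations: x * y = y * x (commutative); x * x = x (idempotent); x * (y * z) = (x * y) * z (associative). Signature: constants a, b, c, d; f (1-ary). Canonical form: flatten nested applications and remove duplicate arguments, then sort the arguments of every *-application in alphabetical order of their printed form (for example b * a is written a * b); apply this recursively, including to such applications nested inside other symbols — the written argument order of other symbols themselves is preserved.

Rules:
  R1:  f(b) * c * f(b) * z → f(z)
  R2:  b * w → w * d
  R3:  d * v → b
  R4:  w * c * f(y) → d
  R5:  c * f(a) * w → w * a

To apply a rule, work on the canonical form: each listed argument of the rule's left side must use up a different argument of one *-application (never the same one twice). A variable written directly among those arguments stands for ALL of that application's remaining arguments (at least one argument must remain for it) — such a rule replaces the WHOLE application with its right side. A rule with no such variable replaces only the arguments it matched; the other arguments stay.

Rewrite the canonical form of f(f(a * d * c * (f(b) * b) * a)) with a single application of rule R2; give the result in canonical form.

Answer: f(f(a * c * d * f(b)))

Derivation:
Canonical form:  f(f(a * b * c * d * f(b)))
Apply R2:  consuming b;  w := a * c * d * f(b)
Every leftover argument binds to the variable; the entire application is replaced.
New term:  f(f(a * c * d * f(b)))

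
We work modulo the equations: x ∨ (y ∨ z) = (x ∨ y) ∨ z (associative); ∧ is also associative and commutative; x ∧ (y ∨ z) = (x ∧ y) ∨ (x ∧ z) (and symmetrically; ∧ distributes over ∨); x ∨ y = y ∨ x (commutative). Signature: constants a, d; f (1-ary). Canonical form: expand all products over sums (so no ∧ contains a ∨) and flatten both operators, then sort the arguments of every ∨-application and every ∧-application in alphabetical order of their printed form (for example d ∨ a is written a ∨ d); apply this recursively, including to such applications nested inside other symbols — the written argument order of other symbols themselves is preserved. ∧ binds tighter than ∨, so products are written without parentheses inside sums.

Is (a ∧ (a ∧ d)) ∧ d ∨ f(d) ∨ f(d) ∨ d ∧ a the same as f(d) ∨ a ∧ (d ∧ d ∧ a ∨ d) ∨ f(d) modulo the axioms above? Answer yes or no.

Left:  (a ∧ (a ∧ d)) ∧ d ∨ f(d) ∨ f(d) ∨ d ∧ a
  Merge nested applications:  a ∧ a ∧ d ∧ d ∨ f(d) ∨ f(d) ∨ a ∧ d
  Order the arguments:  a ∧ a ∧ d ∧ d ∨ a ∧ d ∨ f(d) ∨ f(d)
Right:  f(d) ∨ a ∧ (d ∧ d ∧ a ∨ d) ∨ f(d)
  Expand products over sums:  f(d) ∨ a ∧ a ∧ d ∧ d ∨ a ∧ d ∨ f(d)
  Sort arguments:  a ∧ a ∧ d ∧ d ∨ a ∧ d ∨ f(d) ∨ f(d)

Answer: yes — both canonical forms are a ∧ a ∧ d ∧ d ∨ a ∧ d ∨ f(d) ∨ f(d)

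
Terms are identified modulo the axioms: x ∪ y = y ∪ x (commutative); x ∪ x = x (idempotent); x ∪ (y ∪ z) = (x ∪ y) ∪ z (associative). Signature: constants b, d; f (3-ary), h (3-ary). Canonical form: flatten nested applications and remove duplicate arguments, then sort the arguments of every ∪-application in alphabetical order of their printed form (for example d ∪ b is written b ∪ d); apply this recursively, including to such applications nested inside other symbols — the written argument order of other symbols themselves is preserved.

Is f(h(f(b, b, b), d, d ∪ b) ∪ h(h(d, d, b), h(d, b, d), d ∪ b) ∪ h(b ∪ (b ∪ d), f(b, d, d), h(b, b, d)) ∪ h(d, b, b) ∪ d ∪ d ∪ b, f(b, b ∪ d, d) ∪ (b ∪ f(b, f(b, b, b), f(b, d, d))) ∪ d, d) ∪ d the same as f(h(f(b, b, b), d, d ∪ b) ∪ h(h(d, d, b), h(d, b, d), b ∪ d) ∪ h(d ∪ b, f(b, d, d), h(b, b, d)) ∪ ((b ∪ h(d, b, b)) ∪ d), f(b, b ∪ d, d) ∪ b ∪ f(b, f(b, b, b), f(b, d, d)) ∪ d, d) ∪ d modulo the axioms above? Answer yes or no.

Left:  f(h(f(b, b, b), d, d ∪ b) ∪ h(h(d, d, b), h(d, b, d), d ∪ b) ∪ h(b ∪ (b ∪ d), f(b, d, d), h(b, b, d)) ∪ h(d, b, b) ∪ d ∪ d ∪ b, f(b, b ∪ d, d) ∪ (b ∪ f(b, f(b, b, b), f(b, d, d))) ∪ d, d) ∪ d
  Canonicalize subterm:  f(h(f(b, b, b), d, d ∪ b) ∪ h(h(d, d, b), h(d, b, d), d ∪ b) ∪ h(b ∪ (b ∪ d), f(b, d, d), h(b, b, d)) ∪ h(d, b, b) ∪ d ∪ d ∪ b, f(b, b ∪ d, d) ∪ (b ∪ f(b, f(b, b, b), f(b, d, d))) ∪ d, d)  →  f(b ∪ d ∪ h(b ∪ d, f(b, d, d), h(b, b, d)) ∪ h(d, b, b) ∪ h(f(b, b, b), d, b ∪ d) ∪ h(h(d, d, b), h(d, b, d), b ∪ d), b ∪ d ∪ f(b, b ∪ d, d) ∪ f(b, f(b, b, b), f(b, d, d)), d)
  Sort arguments:  d ∪ f(b ∪ d ∪ h(b ∪ d, f(b, d, d), h(b, b, d)) ∪ h(d, b, b) ∪ h(f(b, b, b), d, b ∪ d) ∪ h(h(d, d, b), h(d, b, d), b ∪ d), b ∪ d ∪ f(b, b ∪ d, d) ∪ f(b, f(b, b, b), f(b, d, d)), d)
Right:  f(h(f(b, b, b), d, d ∪ b) ∪ h(h(d, d, b), h(d, b, d), b ∪ d) ∪ h(d ∪ b, f(b, d, d), h(b, b, d)) ∪ ((b ∪ h(d, b, b)) ∪ d), f(b, b ∪ d, d) ∪ b ∪ f(b, f(b, b, b), f(b, d, d)) ∪ d, d) ∪ d
  Simplify inside:  f(h(f(b, b, b), d, d ∪ b) ∪ h(h(d, d, b), h(d, b, d), b ∪ d) ∪ h(d ∪ b, f(b, d, d), h(b, b, d)) ∪ ((b ∪ h(d, b, b)) ∪ d), f(b, b ∪ d, d) ∪ b ∪ f(b, f(b, b, b), f(b, d, d)) ∪ d, d)  →  f(b ∪ d ∪ h(b ∪ d, f(b, d, d), h(b, b, d)) ∪ h(d, b, b) ∪ h(f(b, b, b), d, b ∪ d) ∪ h(h(d, d, b), h(d, b, d), b ∪ d), b ∪ d ∪ f(b, b ∪ d, d) ∪ f(b, f(b, b, b), f(b, d, d)), d)
  Sort:  d ∪ f(b ∪ d ∪ h(b ∪ d, f(b, d, d), h(b, b, d)) ∪ h(d, b, b) ∪ h(f(b, b, b), d, b ∪ d) ∪ h(h(d, d, b), h(d, b, d), b ∪ d), b ∪ d ∪ f(b, b ∪ d, d) ∪ f(b, f(b, b, b), f(b, d, d)), d)

Answer: yes — both canonical forms are d ∪ f(b ∪ d ∪ h(b ∪ d, f(b, d, d), h(b, b, d)) ∪ h(d, b, b) ∪ h(f(b, b, b), d, b ∪ d) ∪ h(h(d, d, b), h(d, b, d), b ∪ d), b ∪ d ∪ f(b, b ∪ d, d) ∪ f(b, f(b, b, b), f(b, d, d)), d)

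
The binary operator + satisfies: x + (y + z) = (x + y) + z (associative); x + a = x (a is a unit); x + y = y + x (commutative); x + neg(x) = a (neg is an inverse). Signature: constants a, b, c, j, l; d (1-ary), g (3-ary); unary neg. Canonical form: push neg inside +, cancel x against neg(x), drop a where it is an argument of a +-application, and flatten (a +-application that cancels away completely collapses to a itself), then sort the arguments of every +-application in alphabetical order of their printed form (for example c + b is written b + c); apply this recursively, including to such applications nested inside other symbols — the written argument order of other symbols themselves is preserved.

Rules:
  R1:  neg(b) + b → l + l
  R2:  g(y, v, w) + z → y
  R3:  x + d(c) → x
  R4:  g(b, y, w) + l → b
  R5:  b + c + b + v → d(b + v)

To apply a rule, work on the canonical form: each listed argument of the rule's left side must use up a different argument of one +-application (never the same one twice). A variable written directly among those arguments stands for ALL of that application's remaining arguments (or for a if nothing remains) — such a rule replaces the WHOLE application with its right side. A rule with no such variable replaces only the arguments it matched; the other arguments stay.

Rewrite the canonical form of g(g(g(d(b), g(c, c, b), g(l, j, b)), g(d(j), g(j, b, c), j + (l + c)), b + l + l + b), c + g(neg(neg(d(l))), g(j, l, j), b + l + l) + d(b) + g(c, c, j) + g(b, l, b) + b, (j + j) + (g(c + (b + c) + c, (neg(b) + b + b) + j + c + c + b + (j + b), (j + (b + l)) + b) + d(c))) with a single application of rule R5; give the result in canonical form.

Answer: g(g(g(d(b), g(c, c, b), g(l, j, b)), g(d(j), g(j, b, c), c + j + l), b + b + l + l), b + c + d(b) + g(b, l, b) + g(c, c, j) + g(d(l), g(j, l, j), b + l + l), d(c) + g(b + c + c + c, d(b + b + c + j + j), b + b + j + l) + j + j)

Derivation:
Canonical form:  g(g(g(d(b), g(c, c, b), g(l, j, b)), g(d(j), g(j, b, c), c + j + l), b + b + l + l), b + c + d(b) + g(b, l, b) + g(c, c, j) + g(d(l), g(j, l, j), b + l + l), d(c) + g(b + c + c + c, b + b + b + c + c + j + j, b + b + j + l) + j + j)
Match R5:  consume b, b, c;  v := b + c + j + j
Every leftover argument binds to the variable; the entire application is replaced.
Giving:  g(g(g(d(b), g(c, c, b), g(l, j, b)), g(d(j), g(j, b, c), c + j + l), b + b + l + l), b + c + d(b) + g(b, l, b) + g(c, c, j) + g(d(l), g(j, l, j), b + l + l), d(c) + g(b + c + c + c, d(b + b + c + j + j), b + b + j + l) + j + j)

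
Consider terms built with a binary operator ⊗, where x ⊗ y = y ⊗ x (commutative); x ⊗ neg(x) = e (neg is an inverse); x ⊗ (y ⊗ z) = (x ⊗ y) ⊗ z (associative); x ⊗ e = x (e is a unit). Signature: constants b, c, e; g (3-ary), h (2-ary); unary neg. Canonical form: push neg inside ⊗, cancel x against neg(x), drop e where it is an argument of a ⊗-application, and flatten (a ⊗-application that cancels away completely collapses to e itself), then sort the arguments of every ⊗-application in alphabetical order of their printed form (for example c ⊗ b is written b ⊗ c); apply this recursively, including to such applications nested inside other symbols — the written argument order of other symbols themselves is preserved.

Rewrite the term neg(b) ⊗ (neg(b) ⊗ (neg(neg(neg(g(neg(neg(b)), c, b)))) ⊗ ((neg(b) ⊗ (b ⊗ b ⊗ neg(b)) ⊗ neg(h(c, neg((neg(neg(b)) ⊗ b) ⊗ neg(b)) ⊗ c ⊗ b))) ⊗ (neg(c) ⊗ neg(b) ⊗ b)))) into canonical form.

Answer: neg(b) ⊗ neg(b) ⊗ neg(c) ⊗ neg(g(b, c, b)) ⊗ neg(h(c, c))

Derivation:
Push neg inside:  distribute neg over ⊗ and collapse double neg
Combine occurrences:  neg(b) ⊗ neg(b) ⊗ neg(g(b, c, b)) ⊗ neg(h(c, c)) ⊗ neg(c)
Order the arguments:  neg(b) ⊗ neg(b) ⊗ neg(c) ⊗ neg(g(b, c, b)) ⊗ neg(h(c, c))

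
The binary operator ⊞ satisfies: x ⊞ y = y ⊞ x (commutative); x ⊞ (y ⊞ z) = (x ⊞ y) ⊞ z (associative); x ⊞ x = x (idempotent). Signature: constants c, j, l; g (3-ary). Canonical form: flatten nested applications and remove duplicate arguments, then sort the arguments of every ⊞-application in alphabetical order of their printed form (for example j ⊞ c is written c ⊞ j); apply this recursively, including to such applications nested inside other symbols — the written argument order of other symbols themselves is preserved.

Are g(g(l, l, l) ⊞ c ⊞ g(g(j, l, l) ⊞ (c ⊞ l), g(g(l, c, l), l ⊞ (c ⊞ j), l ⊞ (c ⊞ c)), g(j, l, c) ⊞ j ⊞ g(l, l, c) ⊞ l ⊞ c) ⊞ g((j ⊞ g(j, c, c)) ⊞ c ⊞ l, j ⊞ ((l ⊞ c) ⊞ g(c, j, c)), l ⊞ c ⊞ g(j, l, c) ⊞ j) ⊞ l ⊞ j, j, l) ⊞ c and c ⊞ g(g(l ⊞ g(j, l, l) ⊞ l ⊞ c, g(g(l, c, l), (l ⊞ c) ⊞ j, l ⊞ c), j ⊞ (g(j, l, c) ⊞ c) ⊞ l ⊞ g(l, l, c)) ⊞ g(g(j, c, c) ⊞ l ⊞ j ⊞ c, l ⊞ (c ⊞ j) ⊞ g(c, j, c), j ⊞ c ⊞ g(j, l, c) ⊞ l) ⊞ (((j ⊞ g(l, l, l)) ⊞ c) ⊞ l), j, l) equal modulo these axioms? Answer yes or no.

Answer: yes — both canonical forms are c ⊞ g(c ⊞ g(c ⊞ g(j, c, c) ⊞ j ⊞ l, c ⊞ g(c, j, c) ⊞ j ⊞ l, c ⊞ g(j, l, c) ⊞ j ⊞ l) ⊞ g(c ⊞ g(j, l, l) ⊞ l, g(g(l, c, l), c ⊞ j ⊞ l, c ⊞ l), c ⊞ g(j, l, c) ⊞ g(l, l, c) ⊞ j ⊞ l) ⊞ g(l, l, l) ⊞ j ⊞ l, j, l)

Derivation:
Left:  g(g(l, l, l) ⊞ c ⊞ g(g(j, l, l) ⊞ (c ⊞ l), g(g(l, c, l), l ⊞ (c ⊞ j), l ⊞ (c ⊞ c)), g(j, l, c) ⊞ j ⊞ g(l, l, c) ⊞ l ⊞ c) ⊞ g((j ⊞ g(j, c, c)) ⊞ c ⊞ l, j ⊞ ((l ⊞ c) ⊞ g(c, j, c)), l ⊞ c ⊞ g(j, l, c) ⊞ j) ⊞ l ⊞ j, j, l) ⊞ c
  Simplify inside:  g(g(l, l, l) ⊞ c ⊞ g(g(j, l, l) ⊞ (c ⊞ l), g(g(l, c, l), l ⊞ (c ⊞ j), l ⊞ (c ⊞ c)), g(j, l, c) ⊞ j ⊞ g(l, l, c) ⊞ l ⊞ c) ⊞ g((j ⊞ g(j, c, c)) ⊞ c ⊞ l, j ⊞ ((l ⊞ c) ⊞ g(c, j, c)), l ⊞ c ⊞ g(j, l, c) ⊞ j) ⊞ l ⊞ j, j, l)  →  g(c ⊞ g(c ⊞ g(j, c, c) ⊞ j ⊞ l, c ⊞ g(c, j, c) ⊞ j ⊞ l, c ⊞ g(j, l, c) ⊞ j ⊞ l) ⊞ g(c ⊞ g(j, l, l) ⊞ l, g(g(l, c, l), c ⊞ j ⊞ l, c ⊞ l), c ⊞ g(j, l, c) ⊞ g(l, l, c) ⊞ j ⊞ l) ⊞ g(l, l, l) ⊞ j ⊞ l, j, l)
  Sort:  c ⊞ g(c ⊞ g(c ⊞ g(j, c, c) ⊞ j ⊞ l, c ⊞ g(c, j, c) ⊞ j ⊞ l, c ⊞ g(j, l, c) ⊞ j ⊞ l) ⊞ g(c ⊞ g(j, l, l) ⊞ l, g(g(l, c, l), c ⊞ j ⊞ l, c ⊞ l), c ⊞ g(j, l, c) ⊞ g(l, l, c) ⊞ j ⊞ l) ⊞ g(l, l, l) ⊞ j ⊞ l, j, l)
Right:  c ⊞ g(g(l ⊞ g(j, l, l) ⊞ l ⊞ c, g(g(l, c, l), (l ⊞ c) ⊞ j, l ⊞ c), j ⊞ (g(j, l, c) ⊞ c) ⊞ l ⊞ g(l, l, c)) ⊞ g(g(j, c, c) ⊞ l ⊞ j ⊞ c, l ⊞ (c ⊞ j) ⊞ g(c, j, c), j ⊞ c ⊞ g(j, l, c) ⊞ l) ⊞ (((j ⊞ g(l, l, l)) ⊞ c) ⊞ l), j, l)
  Inside:  g(g(l ⊞ g(j, l, l) ⊞ l ⊞ c, g(g(l, c, l), (l ⊞ c) ⊞ j, l ⊞ c), j ⊞ (g(j, l, c) ⊞ c) ⊞ l ⊞ g(l, l, c)) ⊞ g(g(j, c, c) ⊞ l ⊞ j ⊞ c, l ⊞ (c ⊞ j) ⊞ g(c, j, c), j ⊞ c ⊞ g(j, l, c) ⊞ l) ⊞ (((j ⊞ g(l, l, l)) ⊞ c) ⊞ l), j, l)  →  g(c ⊞ g(c ⊞ g(j, c, c) ⊞ j ⊞ l, c ⊞ g(c, j, c) ⊞ j ⊞ l, c ⊞ g(j, l, c) ⊞ j ⊞ l) ⊞ g(c ⊞ g(j, l, l) ⊞ l, g(g(l, c, l), c ⊞ j ⊞ l, c ⊞ l), c ⊞ g(j, l, c) ⊞ g(l, l, c) ⊞ j ⊞ l) ⊞ g(l, l, l) ⊞ j ⊞ l, j, l)
  Sort arguments:  c ⊞ g(c ⊞ g(c ⊞ g(j, c, c) ⊞ j ⊞ l, c ⊞ g(c, j, c) ⊞ j ⊞ l, c ⊞ g(j, l, c) ⊞ j ⊞ l) ⊞ g(c ⊞ g(j, l, l) ⊞ l, g(g(l, c, l), c ⊞ j ⊞ l, c ⊞ l), c ⊞ g(j, l, c) ⊞ g(l, l, c) ⊞ j ⊞ l) ⊞ g(l, l, l) ⊞ j ⊞ l, j, l)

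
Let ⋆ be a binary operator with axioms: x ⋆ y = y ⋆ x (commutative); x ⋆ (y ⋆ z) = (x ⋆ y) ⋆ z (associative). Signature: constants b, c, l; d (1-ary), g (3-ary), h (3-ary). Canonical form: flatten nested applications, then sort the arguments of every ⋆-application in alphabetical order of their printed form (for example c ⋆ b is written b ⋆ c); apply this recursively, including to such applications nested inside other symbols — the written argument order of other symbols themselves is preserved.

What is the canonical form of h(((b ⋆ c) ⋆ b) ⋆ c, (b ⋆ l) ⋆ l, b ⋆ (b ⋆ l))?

Answer: h(b ⋆ b ⋆ c ⋆ c, b ⋆ l ⋆ l, b ⋆ b ⋆ l)

Derivation:
Focus inside:  ((b ⋆ c) ⋆ b) ⋆ c
Flatten:  b ⋆ c ⋆ b ⋆ c
Sort arguments:  b ⋆ b ⋆ c ⋆ c
Rebuild:  h(b ⋆ b ⋆ c ⋆ c, b ⋆ l ⋆ l, b ⋆ b ⋆ l)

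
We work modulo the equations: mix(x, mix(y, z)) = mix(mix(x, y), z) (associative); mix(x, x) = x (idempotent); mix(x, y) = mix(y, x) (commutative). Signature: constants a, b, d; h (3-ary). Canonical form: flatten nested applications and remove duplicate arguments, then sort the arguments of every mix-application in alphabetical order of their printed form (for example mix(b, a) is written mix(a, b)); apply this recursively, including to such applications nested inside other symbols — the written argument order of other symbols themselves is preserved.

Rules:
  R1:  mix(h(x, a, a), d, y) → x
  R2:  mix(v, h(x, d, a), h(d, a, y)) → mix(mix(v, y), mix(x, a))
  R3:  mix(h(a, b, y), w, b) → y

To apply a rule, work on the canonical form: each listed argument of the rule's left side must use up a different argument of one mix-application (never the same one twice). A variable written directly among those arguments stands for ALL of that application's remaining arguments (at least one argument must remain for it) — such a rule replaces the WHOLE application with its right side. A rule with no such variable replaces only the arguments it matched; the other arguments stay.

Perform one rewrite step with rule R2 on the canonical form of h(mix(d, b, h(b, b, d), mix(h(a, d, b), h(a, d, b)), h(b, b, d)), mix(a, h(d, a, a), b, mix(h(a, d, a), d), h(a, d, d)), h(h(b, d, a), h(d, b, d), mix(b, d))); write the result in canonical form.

Answer: h(mix(b, d, h(a, d, b), h(b, b, d)), mix(a, b, d, h(a, d, d)), h(h(b, d, a), h(d, b, d), mix(b, d)))

Derivation:
Canonical form:  h(mix(b, d, h(a, d, b), h(b, b, d)), mix(a, b, d, h(a, d, a), h(a, d, d), h(d, a, a)), h(h(b, d, a), h(d, b, d), mix(b, d)))
R2 matches:  uses h(a, d, a), h(d, a, a);  v := mix(a, b, d, h(a, d, d)), x := a, y := a
Every leftover argument binds to the variable; the entire application is replaced.
Result:  h(mix(b, d, h(a, d, b), h(b, b, d)), mix(a, b, d, h(a, d, d)), h(h(b, d, a), h(d, b, d), mix(b, d)))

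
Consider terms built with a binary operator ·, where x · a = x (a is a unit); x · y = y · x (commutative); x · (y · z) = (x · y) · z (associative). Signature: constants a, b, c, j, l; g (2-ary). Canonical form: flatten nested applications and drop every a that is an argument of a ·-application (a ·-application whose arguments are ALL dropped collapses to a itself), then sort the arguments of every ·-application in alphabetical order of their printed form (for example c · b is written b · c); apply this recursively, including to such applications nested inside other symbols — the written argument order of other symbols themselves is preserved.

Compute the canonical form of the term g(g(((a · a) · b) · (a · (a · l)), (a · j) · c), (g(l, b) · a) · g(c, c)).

Answer: g(g(b · l, c · j), g(c, c) · g(l, b))

Derivation:
Work inside:  ((a · a) · b) · (a · (a · l))
Un-nest:  a · a · b · a · a · l
Unit:  drop a (×4)
Sort arguments:  b · l
Put back:  g(g(b · l, c · j), g(c, c) · g(l, b))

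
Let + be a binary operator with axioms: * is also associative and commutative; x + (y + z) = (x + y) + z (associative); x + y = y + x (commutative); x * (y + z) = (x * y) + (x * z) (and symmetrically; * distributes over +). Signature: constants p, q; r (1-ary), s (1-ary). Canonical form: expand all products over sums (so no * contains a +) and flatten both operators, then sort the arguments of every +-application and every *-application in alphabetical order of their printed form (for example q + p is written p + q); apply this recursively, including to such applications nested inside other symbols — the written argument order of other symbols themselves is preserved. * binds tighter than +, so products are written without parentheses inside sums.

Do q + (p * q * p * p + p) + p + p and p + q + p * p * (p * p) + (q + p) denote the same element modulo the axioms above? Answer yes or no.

Left:  q + (p * q * p * p + p) + p + p
  Merge nested applications:  q + p * p * p * q + p + p + p
  Sort arguments:  p + p + p + p * p * p * q + q
Right:  p + q + p * p * (p * p) + (q + p)
  Flatten:  p + q + p * p * p * p + q + p
  Sort:  p + p + p * p * p * p + q + q

Answer: no — p + p + p + p * p * p * q + q vs p + p + p * p * p * p + q + q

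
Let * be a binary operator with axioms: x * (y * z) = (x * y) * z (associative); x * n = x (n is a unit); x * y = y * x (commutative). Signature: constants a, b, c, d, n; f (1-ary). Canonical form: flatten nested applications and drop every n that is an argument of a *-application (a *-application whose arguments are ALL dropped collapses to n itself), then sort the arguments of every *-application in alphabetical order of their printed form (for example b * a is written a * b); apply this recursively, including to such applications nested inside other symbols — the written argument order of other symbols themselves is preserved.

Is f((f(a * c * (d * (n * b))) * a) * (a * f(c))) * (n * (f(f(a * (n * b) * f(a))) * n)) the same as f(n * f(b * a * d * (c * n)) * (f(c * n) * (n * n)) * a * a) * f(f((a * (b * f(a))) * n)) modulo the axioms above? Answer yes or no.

Answer: yes — both canonical forms are f(a * a * f(a * b * c * d) * f(c)) * f(f(a * b * f(a)))

Derivation:
Left:  f((f(a * c * (d * (n * b))) * a) * (a * f(c))) * (n * (f(f(a * (n * b) * f(a))) * n))
  Flatten:  f((f(a * c * (d * (n * b))) * a) * (a * f(c))) * n * f(f(a * (n * b) * f(a))) * n
  Simplify inside:  f((f(a * c * (d * (n * b))) * a) * (a * f(c)))  →  f(a * a * f(a * b * c * d) * f(c))
  Inside:  f(f(a * (n * b) * f(a)))  →  f(f(a * b * f(a)))
  Units out:  drop n (×2)
  Sort:  f(a * a * f(a * b * c * d) * f(c)) * f(f(a * b * f(a)))
Right:  f(n * f(b * a * d * (c * n)) * (f(c * n) * (n * n)) * a * a) * f(f((a * (b * f(a))) * n))
  Simplify inside:  f(n * f(b * a * d * (c * n)) * (f(c * n) * (n * n)) * a * a)  →  f(a * a * f(a * b * c * d) * f(c))
  Canonicalize subterm:  f(f((a * (b * f(a))) * n))  →  f(f(a * b * f(a)))
  Sort:  f(a * a * f(a * b * c * d) * f(c)) * f(f(a * b * f(a)))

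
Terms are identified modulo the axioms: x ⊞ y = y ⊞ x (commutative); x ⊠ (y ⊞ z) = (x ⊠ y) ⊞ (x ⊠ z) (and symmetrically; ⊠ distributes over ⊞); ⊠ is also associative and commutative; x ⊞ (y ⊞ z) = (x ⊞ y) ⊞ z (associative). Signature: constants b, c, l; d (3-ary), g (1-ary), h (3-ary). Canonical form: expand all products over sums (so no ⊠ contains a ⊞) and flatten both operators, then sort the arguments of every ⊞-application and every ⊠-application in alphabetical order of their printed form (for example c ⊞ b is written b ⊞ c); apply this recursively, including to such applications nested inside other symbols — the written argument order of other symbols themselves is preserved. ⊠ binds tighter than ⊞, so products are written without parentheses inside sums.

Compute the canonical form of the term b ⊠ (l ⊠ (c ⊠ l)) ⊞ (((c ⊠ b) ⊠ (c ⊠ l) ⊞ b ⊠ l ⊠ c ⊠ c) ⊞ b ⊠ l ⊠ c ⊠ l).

Answer: b ⊠ c ⊠ c ⊠ l ⊞ b ⊠ c ⊠ c ⊠ l ⊞ b ⊠ c ⊠ l ⊠ l ⊞ b ⊠ c ⊠ l ⊠ l

Derivation:
Un-nest:  b ⊠ c ⊠ l ⊠ l ⊞ b ⊠ c ⊠ c ⊠ l ⊞ b ⊠ c ⊠ c ⊠ l ⊞ b ⊠ c ⊠ l ⊠ l
Sort:  b ⊠ c ⊠ c ⊠ l ⊞ b ⊠ c ⊠ c ⊠ l ⊞ b ⊠ c ⊠ l ⊠ l ⊞ b ⊠ c ⊠ l ⊠ l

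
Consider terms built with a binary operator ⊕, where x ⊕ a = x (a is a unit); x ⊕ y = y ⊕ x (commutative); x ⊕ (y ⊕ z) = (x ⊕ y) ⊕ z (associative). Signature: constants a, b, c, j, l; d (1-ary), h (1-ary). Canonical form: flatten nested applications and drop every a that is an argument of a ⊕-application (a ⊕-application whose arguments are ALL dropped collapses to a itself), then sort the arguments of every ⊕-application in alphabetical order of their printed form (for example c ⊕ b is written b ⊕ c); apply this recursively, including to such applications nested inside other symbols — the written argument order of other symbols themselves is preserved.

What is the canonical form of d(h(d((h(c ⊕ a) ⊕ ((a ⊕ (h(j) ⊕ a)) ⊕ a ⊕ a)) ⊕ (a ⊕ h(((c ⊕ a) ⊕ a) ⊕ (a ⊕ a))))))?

Descend into:  (h(c ⊕ a) ⊕ ((a ⊕ (h(j) ⊕ a)) ⊕ a ⊕ a)) ⊕ (a ⊕ h(((c ⊕ a) ⊕ a) ⊕ (a ⊕ a)))
Un-nest:  h(c ⊕ a) ⊕ a ⊕ h(j) ⊕ a ⊕ a ⊕ a ⊕ a ⊕ h(((c ⊕ a) ⊕ a) ⊕ (a ⊕ a))
Inside:  h(c ⊕ a)  →  h(c)
Simplify inside:  h(((c ⊕ a) ⊕ a) ⊕ (a ⊕ a))  →  h(c)
Drop the unit:  drop a (×5)
Sort arguments:  h(c) ⊕ h(c) ⊕ h(j)
Put back:  d(h(d(h(c) ⊕ h(c) ⊕ h(j))))

Answer: d(h(d(h(c) ⊕ h(c) ⊕ h(j))))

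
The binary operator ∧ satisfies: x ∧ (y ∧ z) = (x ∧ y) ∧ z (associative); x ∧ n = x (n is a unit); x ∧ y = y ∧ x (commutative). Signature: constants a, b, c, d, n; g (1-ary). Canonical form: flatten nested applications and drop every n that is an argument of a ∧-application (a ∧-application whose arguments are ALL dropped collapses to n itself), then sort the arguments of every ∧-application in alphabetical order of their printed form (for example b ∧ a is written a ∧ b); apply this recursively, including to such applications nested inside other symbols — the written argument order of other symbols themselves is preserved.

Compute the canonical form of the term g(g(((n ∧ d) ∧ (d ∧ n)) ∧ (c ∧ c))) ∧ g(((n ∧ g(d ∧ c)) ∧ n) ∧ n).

Simplify inside:  g(g(((n ∧ d) ∧ (d ∧ n)) ∧ (c ∧ c)))  →  g(g(c ∧ c ∧ d ∧ d))
Canonicalize subterm:  g(((n ∧ g(d ∧ c)) ∧ n) ∧ n)  →  g(g(c ∧ d))
Sort:  g(g(c ∧ c ∧ d ∧ d)) ∧ g(g(c ∧ d))

Answer: g(g(c ∧ c ∧ d ∧ d)) ∧ g(g(c ∧ d))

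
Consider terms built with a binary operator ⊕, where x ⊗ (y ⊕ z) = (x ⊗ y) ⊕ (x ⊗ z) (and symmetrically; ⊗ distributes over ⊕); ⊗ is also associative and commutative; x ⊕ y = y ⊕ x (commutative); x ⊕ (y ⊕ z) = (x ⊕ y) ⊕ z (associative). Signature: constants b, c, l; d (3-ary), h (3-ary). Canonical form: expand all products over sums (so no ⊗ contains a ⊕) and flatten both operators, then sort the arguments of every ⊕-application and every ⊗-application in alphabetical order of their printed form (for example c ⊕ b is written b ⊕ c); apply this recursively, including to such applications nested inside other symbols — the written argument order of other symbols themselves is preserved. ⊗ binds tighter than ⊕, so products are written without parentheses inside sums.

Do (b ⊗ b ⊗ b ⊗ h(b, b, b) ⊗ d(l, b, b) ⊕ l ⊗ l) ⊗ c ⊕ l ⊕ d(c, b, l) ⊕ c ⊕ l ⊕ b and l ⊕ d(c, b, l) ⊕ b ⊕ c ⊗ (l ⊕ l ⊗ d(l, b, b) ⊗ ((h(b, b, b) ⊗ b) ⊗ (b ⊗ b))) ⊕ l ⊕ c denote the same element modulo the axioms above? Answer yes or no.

Left:  (b ⊗ b ⊗ b ⊗ h(b, b, b) ⊗ d(l, b, b) ⊕ l ⊗ l) ⊗ c ⊕ l ⊕ d(c, b, l) ⊕ c ⊕ l ⊕ b
  Expand products over sums:  b ⊗ b ⊗ b ⊗ c ⊗ d(l, b, b) ⊗ h(b, b, b) ⊕ c ⊗ l ⊗ l ⊕ l ⊕ d(c, b, l) ⊕ c ⊕ l ⊕ b
  Order the arguments:  b ⊕ b ⊗ b ⊗ b ⊗ c ⊗ d(l, b, b) ⊗ h(b, b, b) ⊕ c ⊕ c ⊗ l ⊗ l ⊕ d(c, b, l) ⊕ l ⊕ l
Right:  l ⊕ d(c, b, l) ⊕ b ⊕ c ⊗ (l ⊕ l ⊗ d(l, b, b) ⊗ ((h(b, b, b) ⊗ b) ⊗ (b ⊗ b))) ⊕ l ⊕ c
  Expand:  l ⊕ d(c, b, l) ⊕ b ⊕ c ⊗ l ⊕ b ⊗ b ⊗ b ⊗ c ⊗ d(l, b, b) ⊗ h(b, b, b) ⊗ l ⊕ l ⊕ c
  Sort arguments:  b ⊕ b ⊗ b ⊗ b ⊗ c ⊗ d(l, b, b) ⊗ h(b, b, b) ⊗ l ⊕ c ⊕ c ⊗ l ⊕ d(c, b, l) ⊕ l ⊕ l

Answer: no — b ⊕ b ⊗ b ⊗ b ⊗ c ⊗ d(l, b, b) ⊗ h(b, b, b) ⊕ c ⊕ c ⊗ l ⊗ l ⊕ d(c, b, l) ⊕ l ⊕ l vs b ⊕ b ⊗ b ⊗ b ⊗ c ⊗ d(l, b, b) ⊗ h(b, b, b) ⊗ l ⊕ c ⊕ c ⊗ l ⊕ d(c, b, l) ⊕ l ⊕ l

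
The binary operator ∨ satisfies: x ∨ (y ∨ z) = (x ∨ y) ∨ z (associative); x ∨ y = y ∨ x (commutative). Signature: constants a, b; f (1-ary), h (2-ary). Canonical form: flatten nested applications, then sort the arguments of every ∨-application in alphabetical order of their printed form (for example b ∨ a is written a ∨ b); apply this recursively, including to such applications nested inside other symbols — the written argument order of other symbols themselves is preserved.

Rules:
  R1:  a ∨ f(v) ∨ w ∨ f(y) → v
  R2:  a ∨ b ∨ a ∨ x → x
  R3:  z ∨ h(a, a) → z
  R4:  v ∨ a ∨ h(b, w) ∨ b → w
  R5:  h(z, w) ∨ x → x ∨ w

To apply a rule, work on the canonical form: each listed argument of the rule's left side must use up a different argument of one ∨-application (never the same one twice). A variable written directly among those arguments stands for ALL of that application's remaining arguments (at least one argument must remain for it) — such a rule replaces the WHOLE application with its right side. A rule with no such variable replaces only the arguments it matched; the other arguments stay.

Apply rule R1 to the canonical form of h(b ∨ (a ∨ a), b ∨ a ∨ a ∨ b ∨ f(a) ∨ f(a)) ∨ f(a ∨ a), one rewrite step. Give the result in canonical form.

Canonical form:  f(a ∨ a) ∨ h(a ∨ a ∨ b, a ∨ a ∨ b ∨ b ∨ f(a) ∨ f(a))
Match R1:  consume a, f(a), f(a);  v := a, w := a ∨ b ∨ b, y := a
The variable takes the whole remainder — replace the entire application.
New term:  f(a ∨ a) ∨ h(a ∨ a ∨ b, a)

Answer: f(a ∨ a) ∨ h(a ∨ a ∨ b, a)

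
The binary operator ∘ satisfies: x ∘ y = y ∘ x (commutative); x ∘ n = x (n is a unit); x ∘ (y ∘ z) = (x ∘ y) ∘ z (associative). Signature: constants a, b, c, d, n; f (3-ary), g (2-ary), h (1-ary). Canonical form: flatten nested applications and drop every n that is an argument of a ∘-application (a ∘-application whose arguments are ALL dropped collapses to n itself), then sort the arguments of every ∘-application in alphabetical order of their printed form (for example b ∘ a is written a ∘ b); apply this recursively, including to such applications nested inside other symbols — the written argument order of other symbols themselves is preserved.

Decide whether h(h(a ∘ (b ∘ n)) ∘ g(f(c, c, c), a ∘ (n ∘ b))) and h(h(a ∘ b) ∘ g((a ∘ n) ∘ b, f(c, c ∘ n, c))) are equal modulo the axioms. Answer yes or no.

Answer: no — h(g(f(c, c, c), a ∘ b) ∘ h(a ∘ b)) vs h(g(a ∘ b, f(c, c, c)) ∘ h(a ∘ b))

Derivation:
Left:  h(h(a ∘ (b ∘ n)) ∘ g(f(c, c, c), a ∘ (n ∘ b)))
  Focus inside:  h(a ∘ (b ∘ n)) ∘ g(f(c, c, c), a ∘ (n ∘ b))
  Canonicalize subterm:  h(a ∘ (b ∘ n))  →  h(a ∘ b)
  Simplify inside:  g(f(c, c, c), a ∘ (n ∘ b))  →  g(f(c, c, c), a ∘ b)
  Sort arguments:  g(f(c, c, c), a ∘ b) ∘ h(a ∘ b)
  Rebuild:  h(g(f(c, c, c), a ∘ b) ∘ h(a ∘ b))
Right:  h(h(a ∘ b) ∘ g((a ∘ n) ∘ b, f(c, c ∘ n, c)))
  Work inside:  h(a ∘ b) ∘ g((a ∘ n) ∘ b, f(c, c ∘ n, c))
  Simplify inside:  g((a ∘ n) ∘ b, f(c, c ∘ n, c))  →  g(a ∘ b, f(c, c, c))
  Sort:  g(a ∘ b, f(c, c, c)) ∘ h(a ∘ b)
  Put back:  h(g(a ∘ b, f(c, c, c)) ∘ h(a ∘ b))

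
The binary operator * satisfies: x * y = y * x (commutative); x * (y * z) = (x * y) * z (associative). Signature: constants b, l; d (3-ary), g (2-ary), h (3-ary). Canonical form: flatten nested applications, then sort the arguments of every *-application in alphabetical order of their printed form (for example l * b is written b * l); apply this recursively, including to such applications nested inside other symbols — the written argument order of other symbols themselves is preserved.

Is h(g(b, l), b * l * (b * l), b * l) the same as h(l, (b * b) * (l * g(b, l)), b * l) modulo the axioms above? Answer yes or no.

Answer: no — h(g(b, l), b * b * l * l, b * l) vs h(l, b * b * g(b, l) * l, b * l)

Derivation:
Left:  h(g(b, l), b * l * (b * l), b * l)
  Descend into:  b * l * (b * l)
  Un-nest:  b * l * b * l
  Order the arguments:  b * b * l * l
  Put back:  h(g(b, l), b * b * l * l, b * l)
Right:  h(l, (b * b) * (l * g(b, l)), b * l)
  Work inside:  (b * b) * (l * g(b, l))
  Un-nest:  b * b * l * g(b, l)
  Sort arguments:  b * b * g(b, l) * l
  Put back:  h(l, b * b * g(b, l) * l, b * l)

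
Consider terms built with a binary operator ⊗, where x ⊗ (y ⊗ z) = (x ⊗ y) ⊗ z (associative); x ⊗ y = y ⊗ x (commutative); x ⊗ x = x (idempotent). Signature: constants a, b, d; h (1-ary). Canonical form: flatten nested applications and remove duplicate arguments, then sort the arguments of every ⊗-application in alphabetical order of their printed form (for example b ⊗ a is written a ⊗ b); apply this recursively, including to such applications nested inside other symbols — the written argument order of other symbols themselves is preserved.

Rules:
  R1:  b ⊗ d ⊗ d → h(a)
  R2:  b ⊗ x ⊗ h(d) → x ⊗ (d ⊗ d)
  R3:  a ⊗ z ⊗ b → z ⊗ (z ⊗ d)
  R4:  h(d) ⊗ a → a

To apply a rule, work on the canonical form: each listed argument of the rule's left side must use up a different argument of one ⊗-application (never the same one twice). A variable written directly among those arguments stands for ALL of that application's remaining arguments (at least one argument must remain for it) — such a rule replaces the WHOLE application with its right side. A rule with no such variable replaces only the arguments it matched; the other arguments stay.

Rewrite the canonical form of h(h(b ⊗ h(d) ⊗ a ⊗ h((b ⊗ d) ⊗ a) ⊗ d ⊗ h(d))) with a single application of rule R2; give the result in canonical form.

Canonical form:  h(h(a ⊗ b ⊗ d ⊗ h(a ⊗ b ⊗ d) ⊗ h(d)))
Match R2:  consume b, h(d);  x := a ⊗ d ⊗ h(a ⊗ b ⊗ d)
The extension variable absorbs all remaining arguments, so the whole application is rewritten.
Giving:  h(h(a ⊗ d ⊗ h(a ⊗ b ⊗ d)))

Answer: h(h(a ⊗ d ⊗ h(a ⊗ b ⊗ d)))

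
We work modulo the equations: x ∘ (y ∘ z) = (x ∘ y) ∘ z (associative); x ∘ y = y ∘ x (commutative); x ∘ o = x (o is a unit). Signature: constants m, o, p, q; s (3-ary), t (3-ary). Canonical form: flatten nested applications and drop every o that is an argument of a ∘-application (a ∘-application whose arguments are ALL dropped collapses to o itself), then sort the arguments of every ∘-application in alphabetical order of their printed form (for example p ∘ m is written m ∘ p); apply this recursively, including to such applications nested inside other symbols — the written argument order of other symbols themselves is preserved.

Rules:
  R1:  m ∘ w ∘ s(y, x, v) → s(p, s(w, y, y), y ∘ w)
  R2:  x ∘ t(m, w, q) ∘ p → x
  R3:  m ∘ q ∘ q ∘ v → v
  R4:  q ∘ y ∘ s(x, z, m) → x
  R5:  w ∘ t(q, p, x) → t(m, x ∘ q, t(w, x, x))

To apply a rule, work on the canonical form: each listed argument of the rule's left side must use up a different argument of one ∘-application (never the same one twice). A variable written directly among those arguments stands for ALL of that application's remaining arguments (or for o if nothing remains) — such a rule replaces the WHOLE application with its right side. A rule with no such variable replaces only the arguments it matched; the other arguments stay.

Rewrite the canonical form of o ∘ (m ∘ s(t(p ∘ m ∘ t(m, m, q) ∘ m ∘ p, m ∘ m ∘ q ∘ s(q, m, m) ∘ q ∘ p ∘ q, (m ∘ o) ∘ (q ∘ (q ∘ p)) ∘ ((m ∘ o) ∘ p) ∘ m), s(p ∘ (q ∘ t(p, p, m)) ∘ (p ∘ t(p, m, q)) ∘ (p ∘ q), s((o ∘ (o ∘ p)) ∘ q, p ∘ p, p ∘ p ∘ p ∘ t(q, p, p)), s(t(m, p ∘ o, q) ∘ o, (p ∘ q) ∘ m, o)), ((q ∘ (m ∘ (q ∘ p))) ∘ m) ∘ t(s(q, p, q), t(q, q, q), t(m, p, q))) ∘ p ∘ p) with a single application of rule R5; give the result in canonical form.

Answer: m ∘ p ∘ p ∘ s(t(m ∘ m ∘ p ∘ p ∘ t(m, m, q), m ∘ m ∘ p ∘ q ∘ q ∘ q ∘ s(q, m, m), m ∘ m ∘ m ∘ p ∘ p ∘ q ∘ q), s(p ∘ p ∘ p ∘ q ∘ q ∘ t(p, m, q) ∘ t(p, p, m), s(p ∘ q, p ∘ p, t(m, p ∘ q, t(p ∘ p ∘ p, p, p))), s(t(m, p, q), m ∘ p ∘ q, o)), m ∘ m ∘ p ∘ q ∘ q ∘ t(s(q, p, q), t(q, q, q), t(m, p, q)))

Derivation:
Canonical form:  m ∘ p ∘ p ∘ s(t(m ∘ m ∘ p ∘ p ∘ t(m, m, q), m ∘ m ∘ p ∘ q ∘ q ∘ q ∘ s(q, m, m), m ∘ m ∘ m ∘ p ∘ p ∘ q ∘ q), s(p ∘ p ∘ p ∘ q ∘ q ∘ t(p, m, q) ∘ t(p, p, m), s(p ∘ q, p ∘ p, p ∘ p ∘ p ∘ t(q, p, p)), s(t(m, p, q), m ∘ p ∘ q, o)), m ∘ m ∘ p ∘ q ∘ q ∘ t(s(q, p, q), t(q, q, q), t(m, p, q)))
Apply R5:  consuming t(q, p, p);  w := p ∘ p ∘ p, x := p
The extension variable absorbs all remaining arguments, so the whole application is rewritten.
New term:  m ∘ p ∘ p ∘ s(t(m ∘ m ∘ p ∘ p ∘ t(m, m, q), m ∘ m ∘ p ∘ q ∘ q ∘ q ∘ s(q, m, m), m ∘ m ∘ m ∘ p ∘ p ∘ q ∘ q), s(p ∘ p ∘ p ∘ q ∘ q ∘ t(p, m, q) ∘ t(p, p, m), s(p ∘ q, p ∘ p, t(m, p ∘ q, t(p ∘ p ∘ p, p, p))), s(t(m, p, q), m ∘ p ∘ q, o)), m ∘ m ∘ p ∘ q ∘ q ∘ t(s(q, p, q), t(q, q, q), t(m, p, q)))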